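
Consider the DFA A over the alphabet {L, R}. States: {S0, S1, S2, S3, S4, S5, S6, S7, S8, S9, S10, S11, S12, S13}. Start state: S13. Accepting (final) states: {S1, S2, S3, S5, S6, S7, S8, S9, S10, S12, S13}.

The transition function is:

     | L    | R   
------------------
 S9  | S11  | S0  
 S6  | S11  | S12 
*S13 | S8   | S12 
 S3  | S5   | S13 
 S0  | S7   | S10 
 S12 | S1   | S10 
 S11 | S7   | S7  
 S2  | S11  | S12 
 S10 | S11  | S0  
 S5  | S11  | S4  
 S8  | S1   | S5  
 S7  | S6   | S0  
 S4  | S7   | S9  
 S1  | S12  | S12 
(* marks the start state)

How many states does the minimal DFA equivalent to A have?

7

States {S2,S3} cannot be reached from the start state, so discard them.
P0 = {S1,S5,S6,S7,S8,S9,S10,S12,S13} | {S0,S4,S11}.
Refine {S1,S5,S6,S7,S8,S9,S10,S12,S13} on symbol L: members go to different blocks, giving {S1,S7,S8,S12,S13} and {S5,S6,S9,S10}.
On input L, block {S1,S7,S8,S12,S13} splits into {S1,S8,S12,S13} and {S7}.
Refine {S1,S8,S12,S13} on symbol R: members go to different blocks, giving {S1,S13} and {S8,S12}.
Split {S0,S4,S11} by δ(·,R) → {S0,S4} and {S11}.
On input R, block {S5,S6,S9,S10} splits into {S5,S9,S10} and {S6}.
No further refinement is possible. Final partition (7 blocks): {S1,S13} | {S0,S4} | {S5,S9,S10} | {S7} | {S8,S12} | {S11} | {S6}.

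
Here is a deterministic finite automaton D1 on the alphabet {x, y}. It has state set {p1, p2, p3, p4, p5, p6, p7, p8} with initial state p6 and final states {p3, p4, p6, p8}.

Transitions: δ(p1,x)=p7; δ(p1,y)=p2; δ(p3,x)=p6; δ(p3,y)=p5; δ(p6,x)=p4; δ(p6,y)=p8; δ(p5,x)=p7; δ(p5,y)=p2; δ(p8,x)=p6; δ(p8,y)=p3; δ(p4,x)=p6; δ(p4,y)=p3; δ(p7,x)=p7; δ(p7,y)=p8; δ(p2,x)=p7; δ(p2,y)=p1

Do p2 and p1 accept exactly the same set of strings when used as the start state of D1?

Start with accepting vs non-accepting: {p3,p4,p6,p8} | {p1,p2,p5,p7}.
On input y, block {p3,p4,p6,p8} splits into {p4,p6,p8} and {p3}.
On input y, block {p4,p6,p8} splits into {p4,p8} and {p6}.
Split {p1,p2,p5,p7} by δ(·,y) → {p1,p2,p5} and {p7}.
The partition is now stable with 5 blocks: {p4,p8} | {p1,p2,p5} | {p3} | {p6} | {p7}.
p2 and p1 lie in the same block of the stable partition, so they are equivalent — no string distinguishes them.

Yes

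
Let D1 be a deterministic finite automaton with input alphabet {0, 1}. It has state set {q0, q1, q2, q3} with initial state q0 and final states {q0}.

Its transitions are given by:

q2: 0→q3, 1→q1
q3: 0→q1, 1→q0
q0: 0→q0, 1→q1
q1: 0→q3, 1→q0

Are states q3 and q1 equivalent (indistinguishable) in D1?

Yes

Reachable states from the start: {q0,q1,q3}. Unreachable: {q2} — drop them.
P0 = {q0} | {q1,q3}.
The partition is now stable with 2 blocks: {q0} | {q1,q3}.
q3 and q1 lie in the same block of the stable partition, so they are equivalent — no string distinguishes them.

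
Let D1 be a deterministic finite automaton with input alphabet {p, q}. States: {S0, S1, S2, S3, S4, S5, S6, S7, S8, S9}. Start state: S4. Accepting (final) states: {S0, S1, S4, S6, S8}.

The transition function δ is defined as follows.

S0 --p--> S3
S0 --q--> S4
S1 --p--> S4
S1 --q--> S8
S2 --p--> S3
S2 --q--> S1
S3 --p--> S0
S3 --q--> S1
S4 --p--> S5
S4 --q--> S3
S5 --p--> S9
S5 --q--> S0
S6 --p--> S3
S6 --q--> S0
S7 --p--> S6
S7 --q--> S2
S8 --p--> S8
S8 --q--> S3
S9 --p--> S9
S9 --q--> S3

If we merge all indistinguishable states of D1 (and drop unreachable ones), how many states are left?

States {S2,S6,S7} cannot be reached from the start state, so discard them.
Start with accepting vs non-accepting: {S0,S1,S4,S8} | {S3,S5,S9}.
Refine {S0,S1,S4,S8} on symbol p: members go to different blocks, giving {S0,S4} and {S1,S8}.
Split {S0,S4} by δ(·,q) → {S0} and {S4}.
Split {S3,S5,S9} by δ(·,p) → {S5,S9} and {S3}.
Refine {S5,S9} on symbol q: members go to different blocks, giving {S5} and {S9}.
Refine {S1,S8} on symbol p: members go to different blocks, giving {S1} and {S8}.
The partition is now stable with 7 blocks: {S0} | {S5} | {S1} | {S4} | {S3} | {S9} | {S8}.

7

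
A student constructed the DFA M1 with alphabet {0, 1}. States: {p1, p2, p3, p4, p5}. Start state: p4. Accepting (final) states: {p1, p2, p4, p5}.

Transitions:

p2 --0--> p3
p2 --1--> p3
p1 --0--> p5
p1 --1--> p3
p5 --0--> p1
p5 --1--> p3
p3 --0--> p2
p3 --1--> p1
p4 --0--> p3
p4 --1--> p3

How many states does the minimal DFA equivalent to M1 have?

3

Start with accepting vs non-accepting: {p1,p2,p4,p5} | {p3}.
On input 0, block {p1,p2,p4,p5} splits into {p1,p5} and {p2,p4}.
No further refinement is possible. Final partition (3 blocks): {p1,p5} | {p3} | {p2,p4}.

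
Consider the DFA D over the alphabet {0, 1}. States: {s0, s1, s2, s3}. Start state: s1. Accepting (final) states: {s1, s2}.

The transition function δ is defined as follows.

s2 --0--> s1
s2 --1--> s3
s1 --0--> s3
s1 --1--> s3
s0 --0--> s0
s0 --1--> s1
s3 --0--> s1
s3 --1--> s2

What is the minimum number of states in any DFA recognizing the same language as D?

States {s0} cannot be reached from the start state, so discard them.
Initial partition by acceptance: {s1,s2} | {s3}.
Split {s1,s2} by δ(·,0) → {s1} and {s2}.
The partition is now stable with 3 blocks: {s1} | {s3} | {s2}.

3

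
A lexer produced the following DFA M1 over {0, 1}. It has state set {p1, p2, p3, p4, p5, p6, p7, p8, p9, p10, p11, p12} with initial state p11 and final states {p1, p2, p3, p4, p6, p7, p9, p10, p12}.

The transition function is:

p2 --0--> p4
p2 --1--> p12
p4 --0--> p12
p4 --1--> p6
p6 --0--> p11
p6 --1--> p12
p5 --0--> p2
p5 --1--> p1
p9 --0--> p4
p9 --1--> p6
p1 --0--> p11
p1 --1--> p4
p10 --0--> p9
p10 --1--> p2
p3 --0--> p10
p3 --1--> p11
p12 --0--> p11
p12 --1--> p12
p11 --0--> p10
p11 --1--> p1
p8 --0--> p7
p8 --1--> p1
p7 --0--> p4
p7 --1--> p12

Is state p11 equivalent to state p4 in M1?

No

Reachable states from the start: {p1,p2,p4,p6,p9,p10,p11,p12}. Unreachable: {p3,p5,p7,p8} — drop them.
P0 = {p1,p2,p4,p6,p9,p10,p12} | {p11}.
Split {p1,p2,p4,p6,p9,p10,p12} by δ(·,0) → {p2,p4,p9,p10} and {p1,p6,p12}.
On input 0, block {p2,p4,p9,p10} splits into {p2,p9,p10} and {p4}.
Split {p2,p9,p10} by δ(·,0) → {p2,p9} and {p10}.
On input 1, block {p1,p6,p12} splits into {p6,p12} and {p1}.
Stable partition: {p2,p9} | {p11} | {p6,p12} | {p4} | {p10} | {p1} — 6 equivalence classes.
p11 and p4 end up in different blocks, so they are distinguishable. For instance, the string 'ε' is accepted from only p4.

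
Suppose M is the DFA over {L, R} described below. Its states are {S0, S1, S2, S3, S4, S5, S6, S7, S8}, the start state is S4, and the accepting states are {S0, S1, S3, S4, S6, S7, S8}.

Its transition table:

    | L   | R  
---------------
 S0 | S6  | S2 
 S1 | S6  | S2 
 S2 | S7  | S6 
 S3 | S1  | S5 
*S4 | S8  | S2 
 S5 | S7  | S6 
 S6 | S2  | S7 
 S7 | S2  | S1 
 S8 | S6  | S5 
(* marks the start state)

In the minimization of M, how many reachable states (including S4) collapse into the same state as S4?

Reachable states from the start: {S1,S2,S4,S5,S6,S7,S8}. Unreachable: {S0,S3} — drop them.
P0 = {S1,S4,S6,S7,S8} | {S2,S5}.
On input L, block {S1,S4,S6,S7,S8} splits into {S1,S4,S8} and {S6,S7}.
Split {S1,S4,S8} by δ(·,L) → {S1,S8} and {S4}.
On input R, block {S6,S7} splits into {S6} and {S7}.
The partition is now stable with 5 blocks: {S1,S8} | {S2,S5} | {S6} | {S4} | {S7}.
The equivalence class containing S4 is {S4}, of size 1.

1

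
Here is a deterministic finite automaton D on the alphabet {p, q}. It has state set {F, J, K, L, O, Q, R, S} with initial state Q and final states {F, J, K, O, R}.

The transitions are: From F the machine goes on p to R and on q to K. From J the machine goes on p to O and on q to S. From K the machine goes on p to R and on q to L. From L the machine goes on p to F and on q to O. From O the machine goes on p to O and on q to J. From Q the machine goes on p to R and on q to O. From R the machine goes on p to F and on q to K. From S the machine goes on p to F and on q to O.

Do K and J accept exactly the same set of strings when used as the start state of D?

P0 = {F,J,K,O,R} | {L,Q,S}.
Split {F,J,K,O,R} by δ(·,q) → {F,O,R} and {J,K}.
No further refinement is possible. Final partition (3 blocks): {F,O,R} | {L,Q,S} | {J,K}.
K and J lie in the same block of the stable partition, so they are equivalent — no string distinguishes them.

Yes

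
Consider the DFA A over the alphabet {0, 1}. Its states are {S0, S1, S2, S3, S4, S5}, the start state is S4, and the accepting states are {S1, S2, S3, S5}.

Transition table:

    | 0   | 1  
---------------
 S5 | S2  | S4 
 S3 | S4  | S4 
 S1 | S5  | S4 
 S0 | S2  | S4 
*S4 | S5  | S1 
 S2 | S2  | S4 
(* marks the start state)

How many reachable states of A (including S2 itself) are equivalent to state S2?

3

States {S0,S3} cannot be reached from the start state, so discard them.
Start with accepting vs non-accepting: {S1,S2,S5} | {S4}.
No further refinement is possible. Final partition (2 blocks): {S1,S2,S5} | {S4}.
The equivalence class containing S2 is {S1,S2,S5}, of size 3.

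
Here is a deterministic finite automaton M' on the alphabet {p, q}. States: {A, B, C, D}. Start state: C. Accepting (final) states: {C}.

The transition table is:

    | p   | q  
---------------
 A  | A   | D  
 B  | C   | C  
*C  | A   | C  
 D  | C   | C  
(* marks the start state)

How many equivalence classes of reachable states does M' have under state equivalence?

Reachable states from the start: {A,C,D}. Unreachable: {B} — drop them.
Start with accepting vs non-accepting: {C} | {A,D}.
Refine {A,D} on symbol p: members go to different blocks, giving {A} and {D}.
No further refinement is possible. Final partition (3 blocks): {C} | {A} | {D}.

3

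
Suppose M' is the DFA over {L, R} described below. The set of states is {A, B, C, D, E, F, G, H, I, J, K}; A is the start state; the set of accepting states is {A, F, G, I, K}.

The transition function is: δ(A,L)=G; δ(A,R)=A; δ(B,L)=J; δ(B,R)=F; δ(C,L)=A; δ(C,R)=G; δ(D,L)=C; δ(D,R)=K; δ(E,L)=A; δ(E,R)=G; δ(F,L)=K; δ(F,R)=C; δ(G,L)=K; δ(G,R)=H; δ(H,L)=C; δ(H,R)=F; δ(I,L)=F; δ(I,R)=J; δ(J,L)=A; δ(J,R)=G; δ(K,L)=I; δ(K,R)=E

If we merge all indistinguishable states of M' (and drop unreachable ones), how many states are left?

Reachable states from the start: {A,C,E,F,G,H,I,J,K}. Unreachable: {B,D} — drop them.
Start with accepting vs non-accepting: {A,F,G,I,K} | {C,E,H,J}.
Split {A,F,G,I,K} by δ(·,R) → {F,G,I,K} and {A}.
Refine {C,E,H,J} on symbol L: members go to different blocks, giving {C,E,J} and {H}.
On input R, block {F,G,I,K} splits into {F,I,K} and {G}.
No further refinement is possible. Final partition (5 blocks): {F,I,K} | {C,E,J} | {A} | {H} | {G}.

5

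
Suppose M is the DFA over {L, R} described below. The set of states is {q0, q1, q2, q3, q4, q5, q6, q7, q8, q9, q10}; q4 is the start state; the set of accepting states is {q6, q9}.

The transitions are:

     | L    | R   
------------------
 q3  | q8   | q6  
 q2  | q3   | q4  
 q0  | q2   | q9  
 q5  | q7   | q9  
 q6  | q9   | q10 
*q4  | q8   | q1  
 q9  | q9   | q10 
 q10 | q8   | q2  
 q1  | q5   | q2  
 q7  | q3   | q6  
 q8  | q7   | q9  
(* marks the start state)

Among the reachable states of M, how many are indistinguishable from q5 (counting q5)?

First remove the unreachable states {q0}; 10 states remain.
Initial partition by acceptance: {q6,q9} | {q1,q2,q3,q4,q5,q7,q8,q10}.
Refine {q1,q2,q3,q4,q5,q7,q8,q10} on symbol R: members go to different blocks, giving {q1,q2,q4,q10} and {q3,q5,q7,q8}.
The partition is now stable with 3 blocks: {q6,q9} | {q1,q2,q4,q10} | {q3,q5,q7,q8}.
The equivalence class containing q5 is {q3,q5,q7,q8}, of size 4.

4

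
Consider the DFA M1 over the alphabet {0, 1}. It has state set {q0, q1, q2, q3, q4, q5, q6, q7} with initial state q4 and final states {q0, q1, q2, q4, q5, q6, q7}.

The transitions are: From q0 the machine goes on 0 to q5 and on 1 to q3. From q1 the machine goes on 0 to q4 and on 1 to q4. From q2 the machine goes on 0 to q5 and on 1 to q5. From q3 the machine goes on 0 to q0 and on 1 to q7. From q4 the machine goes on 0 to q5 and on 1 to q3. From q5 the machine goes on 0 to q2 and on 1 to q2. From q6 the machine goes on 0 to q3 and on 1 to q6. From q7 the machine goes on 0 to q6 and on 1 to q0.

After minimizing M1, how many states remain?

First remove the unreachable states {q1}; 7 states remain.
P0 = {q0,q2,q4,q5,q6,q7} | {q3}.
On input 0, block {q0,q2,q4,q5,q6,q7} splits into {q0,q2,q4,q5,q7} and {q6}.
Refine {q0,q2,q4,q5,q7} on symbol 0: members go to different blocks, giving {q0,q2,q4,q5} and {q7}.
Refine {q0,q2,q4,q5} on symbol 1: members go to different blocks, giving {q0,q4} and {q2,q5}.
The partition is now stable with 5 blocks: {q0,q4} | {q3} | {q6} | {q7} | {q2,q5}.

5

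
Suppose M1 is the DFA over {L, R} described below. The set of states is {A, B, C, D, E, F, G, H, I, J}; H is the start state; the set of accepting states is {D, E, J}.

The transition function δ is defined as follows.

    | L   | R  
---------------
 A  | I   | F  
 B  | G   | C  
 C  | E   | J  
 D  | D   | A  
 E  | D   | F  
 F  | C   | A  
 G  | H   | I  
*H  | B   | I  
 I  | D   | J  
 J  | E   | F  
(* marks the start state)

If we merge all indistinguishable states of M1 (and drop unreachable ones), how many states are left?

Every state is reachable, so we keep all 10.
Initial partition by acceptance: {D,E,J} | {A,B,C,F,G,H,I}.
Refine {A,B,C,F,G,H,I} on symbol L: members go to different blocks, giving {A,B,F,G,H} and {C,I}.
Refine {A,B,F,G,H} on symbol L: members go to different blocks, giving {B,G,H} and {A,F}.
No further refinement is possible. Final partition (4 blocks): {D,E,J} | {B,G,H} | {C,I} | {A,F}.

4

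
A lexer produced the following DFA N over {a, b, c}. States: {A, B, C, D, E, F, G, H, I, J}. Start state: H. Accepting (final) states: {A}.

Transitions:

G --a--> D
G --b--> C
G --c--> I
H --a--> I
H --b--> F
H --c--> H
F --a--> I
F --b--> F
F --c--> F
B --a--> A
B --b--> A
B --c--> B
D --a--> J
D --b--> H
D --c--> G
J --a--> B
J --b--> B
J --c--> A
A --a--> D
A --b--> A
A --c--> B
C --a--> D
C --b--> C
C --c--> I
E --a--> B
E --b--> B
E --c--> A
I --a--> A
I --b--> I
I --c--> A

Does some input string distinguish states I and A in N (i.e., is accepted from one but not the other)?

First remove the unreachable states {E}; 9 states remain.
P0 = {A} | {B,C,D,F,G,H,I,J}.
Refine {B,C,D,F,G,H,I,J} on symbol a: members go to different blocks, giving {C,D,F,G,H,J} and {B,I}.
On input a, block {C,D,F,G,H,J} splits into {C,D,G} and {F,H,J}.
Refine {C,D,G} on symbol a: members go to different blocks, giving {C,G} and {D}.
Refine {B,I} on symbol b: members go to different blocks, giving {B} and {I}.
On input a, block {F,H,J} splits into {F,H} and {J}.
Stable partition: {A} | {C,G} | {B} | {F,H} | {D} | {I} | {J} — 7 equivalence classes.
I and A end up in different blocks, so they are distinguishable. For instance, the string 'ε' is accepted from only A.

Yes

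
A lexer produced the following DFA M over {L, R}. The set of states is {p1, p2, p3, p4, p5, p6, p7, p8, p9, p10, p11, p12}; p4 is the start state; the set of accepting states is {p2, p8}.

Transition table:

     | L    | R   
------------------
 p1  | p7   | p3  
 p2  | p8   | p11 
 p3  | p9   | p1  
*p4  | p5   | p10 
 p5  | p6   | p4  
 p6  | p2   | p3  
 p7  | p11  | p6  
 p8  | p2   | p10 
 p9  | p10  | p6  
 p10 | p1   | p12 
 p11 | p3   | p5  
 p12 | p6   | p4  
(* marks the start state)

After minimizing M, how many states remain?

Every state is reachable, so we keep all 12.
Start with accepting vs non-accepting: {p2,p8} | {p1,p3,p4,p5,p6,p7,p9,p10,p11,p12}.
Refine {p1,p3,p4,p5,p6,p7,p9,p10,p11,p12} on symbol L: members go to different blocks, giving {p1,p3,p4,p5,p7,p9,p10,p11,p12} and {p6}.
On input L, block {p1,p3,p4,p5,p7,p9,p10,p11,p12} splits into {p1,p3,p4,p7,p9,p10,p11} and {p5,p12}.
Refine {p1,p3,p4,p7,p9,p10,p11} on symbol L: members go to different blocks, giving {p1,p3,p7,p9,p10,p11} and {p4}.
Refine {p1,p3,p7,p9,p10,p11} on symbol R: members go to different blocks, giving {p1,p3} and {p7,p9} and {p10,p11}.
The partition is now stable with 7 blocks: {p2,p8} | {p1,p3} | {p6} | {p5,p12} | {p4} | {p7,p9} | {p10,p11}.

7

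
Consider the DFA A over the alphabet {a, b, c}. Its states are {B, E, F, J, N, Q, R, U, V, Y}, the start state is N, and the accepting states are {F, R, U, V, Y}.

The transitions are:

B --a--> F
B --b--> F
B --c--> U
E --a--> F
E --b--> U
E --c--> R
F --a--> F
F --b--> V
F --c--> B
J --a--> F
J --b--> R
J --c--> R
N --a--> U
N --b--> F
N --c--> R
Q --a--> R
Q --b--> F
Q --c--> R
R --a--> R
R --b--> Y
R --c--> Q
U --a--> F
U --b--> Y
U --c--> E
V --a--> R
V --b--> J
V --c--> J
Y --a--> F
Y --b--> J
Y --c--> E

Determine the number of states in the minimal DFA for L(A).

Start with accepting vs non-accepting: {F,R,U,V,Y} | {B,E,J,N,Q}.
Split {F,R,U,V,Y} by δ(·,b) → {F,R,U} and {V,Y}.
The partition is now stable with 3 blocks: {F,R,U} | {B,E,J,N,Q} | {V,Y}.

3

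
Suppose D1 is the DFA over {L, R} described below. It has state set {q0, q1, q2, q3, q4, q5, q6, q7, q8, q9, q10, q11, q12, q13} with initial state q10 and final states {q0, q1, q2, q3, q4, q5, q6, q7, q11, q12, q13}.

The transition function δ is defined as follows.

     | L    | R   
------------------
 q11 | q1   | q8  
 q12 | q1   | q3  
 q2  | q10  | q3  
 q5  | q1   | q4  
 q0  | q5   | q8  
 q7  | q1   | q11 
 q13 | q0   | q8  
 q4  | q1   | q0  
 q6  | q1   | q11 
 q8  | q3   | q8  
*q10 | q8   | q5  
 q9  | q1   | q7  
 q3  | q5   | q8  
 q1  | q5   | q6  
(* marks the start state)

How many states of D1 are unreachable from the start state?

5

BFS from q10 reaches {q0, q1, q3, q4, q5, q6, q8, q10, q11}; the 5 state(s) q2, q7, q9, q12, q13 are never visited.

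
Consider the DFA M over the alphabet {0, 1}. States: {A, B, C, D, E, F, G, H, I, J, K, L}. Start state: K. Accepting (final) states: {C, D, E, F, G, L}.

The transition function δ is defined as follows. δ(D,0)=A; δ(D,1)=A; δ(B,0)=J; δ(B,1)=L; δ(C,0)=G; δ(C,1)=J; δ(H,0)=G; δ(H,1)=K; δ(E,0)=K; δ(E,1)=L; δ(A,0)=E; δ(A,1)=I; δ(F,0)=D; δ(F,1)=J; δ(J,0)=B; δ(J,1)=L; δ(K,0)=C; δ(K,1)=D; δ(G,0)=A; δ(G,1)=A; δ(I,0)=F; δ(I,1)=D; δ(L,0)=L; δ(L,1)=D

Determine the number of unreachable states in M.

No path from K leads to H; the other 11 states are all reachable.

1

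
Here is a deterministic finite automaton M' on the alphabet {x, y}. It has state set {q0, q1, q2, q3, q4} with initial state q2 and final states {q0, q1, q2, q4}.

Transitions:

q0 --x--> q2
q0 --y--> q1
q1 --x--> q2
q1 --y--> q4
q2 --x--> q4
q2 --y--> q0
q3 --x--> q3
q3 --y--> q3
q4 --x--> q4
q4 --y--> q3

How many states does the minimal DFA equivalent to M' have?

Initial partition by acceptance: {q0,q1,q2,q4} | {q3}.
Split {q0,q1,q2,q4} by δ(·,y) → {q0,q1,q2} and {q4}.
Split {q0,q1,q2} by δ(·,x) → {q0,q1} and {q2}.
On input y, block {q0,q1} splits into {q0} and {q1}.
No further refinement is possible. Final partition (5 blocks): {q0} | {q3} | {q4} | {q2} | {q1}.

5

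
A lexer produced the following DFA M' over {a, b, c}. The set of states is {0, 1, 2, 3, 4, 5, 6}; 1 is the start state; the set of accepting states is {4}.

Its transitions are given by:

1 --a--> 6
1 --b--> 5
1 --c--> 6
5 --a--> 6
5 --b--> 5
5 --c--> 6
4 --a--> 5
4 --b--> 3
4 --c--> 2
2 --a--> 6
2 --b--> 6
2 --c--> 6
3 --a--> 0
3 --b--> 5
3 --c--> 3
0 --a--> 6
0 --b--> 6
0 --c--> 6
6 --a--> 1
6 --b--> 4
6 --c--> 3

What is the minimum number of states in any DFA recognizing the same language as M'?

5

All states are reachable from the start state.
Initial partition by acceptance: {4} | {0,1,2,3,5,6}.
On input b, block {0,1,2,3,5,6} splits into {0,1,2,3,5} and {6}.
On input a, block {0,1,2,3,5} splits into {0,1,2,5} and {3}.
On input b, block {0,1,2,5} splits into {0,2} and {1,5}.
No further refinement is possible. Final partition (5 blocks): {4} | {0,2} | {6} | {3} | {1,5}.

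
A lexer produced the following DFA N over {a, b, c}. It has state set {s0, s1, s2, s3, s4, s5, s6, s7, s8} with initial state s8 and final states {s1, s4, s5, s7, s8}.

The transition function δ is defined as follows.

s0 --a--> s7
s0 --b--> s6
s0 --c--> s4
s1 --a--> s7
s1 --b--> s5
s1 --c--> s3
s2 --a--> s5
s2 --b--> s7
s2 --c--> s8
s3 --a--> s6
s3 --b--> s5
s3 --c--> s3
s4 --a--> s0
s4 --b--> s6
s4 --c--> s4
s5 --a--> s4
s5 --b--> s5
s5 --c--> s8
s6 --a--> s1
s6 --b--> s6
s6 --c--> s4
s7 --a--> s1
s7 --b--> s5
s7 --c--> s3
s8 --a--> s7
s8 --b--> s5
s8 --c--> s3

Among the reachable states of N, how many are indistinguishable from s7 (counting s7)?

Reachable states from the start: {s0,s1,s3,s4,s5,s6,s7,s8}. Unreachable: {s2} — drop them.
P0 = {s1,s4,s5,s7,s8} | {s0,s3,s6}.
Refine {s1,s4,s5,s7,s8} on symbol a: members go to different blocks, giving {s1,s5,s7,s8} and {s4}.
Refine {s1,s5,s7,s8} on symbol a: members go to different blocks, giving {s1,s7,s8} and {s5}.
Refine {s0,s3,s6} on symbol a: members go to different blocks, giving {s0,s6} and {s3}.
No further refinement is possible. Final partition (5 blocks): {s1,s7,s8} | {s0,s6} | {s4} | {s5} | {s3}.
The equivalence class containing s7 is {s1,s7,s8}, of size 3.

3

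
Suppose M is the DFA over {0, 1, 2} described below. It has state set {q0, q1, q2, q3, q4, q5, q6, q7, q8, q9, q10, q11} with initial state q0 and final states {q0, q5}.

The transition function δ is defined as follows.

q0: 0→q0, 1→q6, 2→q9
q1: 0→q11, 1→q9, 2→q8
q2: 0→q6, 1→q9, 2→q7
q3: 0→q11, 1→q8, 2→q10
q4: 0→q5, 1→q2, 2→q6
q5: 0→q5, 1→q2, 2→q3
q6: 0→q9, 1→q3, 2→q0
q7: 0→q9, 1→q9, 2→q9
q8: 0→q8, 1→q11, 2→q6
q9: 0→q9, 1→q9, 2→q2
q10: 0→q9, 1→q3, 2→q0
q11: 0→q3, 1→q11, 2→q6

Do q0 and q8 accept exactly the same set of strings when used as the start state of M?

States {q1,q4,q5} cannot be reached from the start state, so discard them.
Start with accepting vs non-accepting: {q0} | {q2,q3,q6,q7,q8,q9,q10,q11}.
Split {q2,q3,q6,q7,q8,q9,q10,q11} by δ(·,2) → {q2,q3,q7,q8,q9,q11} and {q6,q10}.
Split {q2,q3,q7,q8,q9,q11} by δ(·,0) → {q3,q7,q8,q9,q11} and {q2}.
Refine {q3,q7,q8,q9,q11} on symbol 2: members go to different blocks, giving {q3,q8,q11} and {q7} and {q9}.
No further refinement is possible. Final partition (6 blocks): {q0} | {q3,q8,q11} | {q6,q10} | {q2} | {q7} | {q9}.
q0 and q8 end up in different blocks, so they are distinguishable. For instance, the string 'ε' is accepted from only q0.

No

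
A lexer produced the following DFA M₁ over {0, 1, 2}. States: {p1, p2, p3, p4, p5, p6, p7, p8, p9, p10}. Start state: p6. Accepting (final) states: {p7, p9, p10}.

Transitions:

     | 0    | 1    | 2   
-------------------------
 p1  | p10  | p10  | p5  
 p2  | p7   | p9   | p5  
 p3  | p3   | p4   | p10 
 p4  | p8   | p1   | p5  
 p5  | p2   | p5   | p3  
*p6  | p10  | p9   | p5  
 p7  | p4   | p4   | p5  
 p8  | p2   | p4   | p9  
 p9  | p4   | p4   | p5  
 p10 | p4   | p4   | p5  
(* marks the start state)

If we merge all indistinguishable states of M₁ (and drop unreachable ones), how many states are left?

6

Start with accepting vs non-accepting: {p7,p9,p10} | {p1,p2,p3,p4,p5,p6,p8}.
Split {p1,p2,p3,p4,p5,p6,p8} by δ(·,0) → {p3,p4,p5,p8} and {p1,p2,p6}.
Split {p3,p4,p5,p8} by δ(·,0) → {p3,p4} and {p5,p8}.
On input 0, block {p3,p4} splits into {p3} and {p4}.
On input 1, block {p5,p8} splits into {p5} and {p8}.
No further refinement is possible. Final partition (6 blocks): {p7,p9,p10} | {p3} | {p1,p2,p6} | {p5} | {p4} | {p8}.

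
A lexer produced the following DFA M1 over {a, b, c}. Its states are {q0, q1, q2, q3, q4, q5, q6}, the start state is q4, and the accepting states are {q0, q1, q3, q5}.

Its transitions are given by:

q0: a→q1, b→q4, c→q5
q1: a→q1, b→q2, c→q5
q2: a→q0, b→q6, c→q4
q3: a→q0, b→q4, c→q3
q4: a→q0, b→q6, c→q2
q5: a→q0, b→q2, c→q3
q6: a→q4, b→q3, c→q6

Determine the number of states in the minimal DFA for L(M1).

3

Every state is reachable, so we keep all 7.
Start with accepting vs non-accepting: {q0,q1,q3,q5} | {q2,q4,q6}.
On input a, block {q2,q4,q6} splits into {q2,q4} and {q6}.
Stable partition: {q0,q1,q3,q5} | {q2,q4} | {q6} — 3 equivalence classes.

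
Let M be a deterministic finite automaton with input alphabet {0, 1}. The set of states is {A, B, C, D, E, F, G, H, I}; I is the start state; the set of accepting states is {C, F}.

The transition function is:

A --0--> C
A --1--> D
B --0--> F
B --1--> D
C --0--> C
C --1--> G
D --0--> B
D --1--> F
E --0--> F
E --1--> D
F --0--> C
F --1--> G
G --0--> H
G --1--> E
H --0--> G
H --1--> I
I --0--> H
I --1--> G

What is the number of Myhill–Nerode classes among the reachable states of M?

First remove the unreachable states {A}; 8 states remain.
Initial partition by acceptance: {C,F} | {B,D,E,G,H,I}.
On input 0, block {B,D,E,G,H,I} splits into {D,G,H,I} and {B,E}.
On input 0, block {D,G,H,I} splits into {G,H,I} and {D}.
On input 1, block {G,H,I} splits into {H,I} and {G}.
On input 0, block {H,I} splits into {H} and {I}.
The partition is now stable with 6 blocks: {C,F} | {H} | {B,E} | {D} | {G} | {I}.

6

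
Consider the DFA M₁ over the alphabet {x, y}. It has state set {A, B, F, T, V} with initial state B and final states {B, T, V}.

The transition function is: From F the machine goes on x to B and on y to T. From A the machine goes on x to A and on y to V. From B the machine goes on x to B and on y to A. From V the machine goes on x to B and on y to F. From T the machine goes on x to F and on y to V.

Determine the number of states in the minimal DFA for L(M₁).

Every state is reachable, so we keep all 5.
Start with accepting vs non-accepting: {B,T,V} | {A,F}.
Refine {B,T,V} on symbol x: members go to different blocks, giving {B,V} and {T}.
Refine {A,F} on symbol x: members go to different blocks, giving {A} and {F}.
Refine {B,V} on symbol y: members go to different blocks, giving {B} and {V}.
Stable partition: {B} | {A} | {T} | {F} | {V} — 5 equivalence classes.

5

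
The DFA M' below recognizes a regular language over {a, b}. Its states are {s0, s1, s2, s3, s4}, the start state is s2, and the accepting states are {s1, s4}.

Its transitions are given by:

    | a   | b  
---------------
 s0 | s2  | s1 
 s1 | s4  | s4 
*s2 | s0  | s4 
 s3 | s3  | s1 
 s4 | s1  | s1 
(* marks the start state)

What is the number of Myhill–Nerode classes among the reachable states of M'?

States {s3} cannot be reached from the start state, so discard them.
P0 = {s1,s4} | {s0,s2}.
The partition is now stable with 2 blocks: {s1,s4} | {s0,s2}.

2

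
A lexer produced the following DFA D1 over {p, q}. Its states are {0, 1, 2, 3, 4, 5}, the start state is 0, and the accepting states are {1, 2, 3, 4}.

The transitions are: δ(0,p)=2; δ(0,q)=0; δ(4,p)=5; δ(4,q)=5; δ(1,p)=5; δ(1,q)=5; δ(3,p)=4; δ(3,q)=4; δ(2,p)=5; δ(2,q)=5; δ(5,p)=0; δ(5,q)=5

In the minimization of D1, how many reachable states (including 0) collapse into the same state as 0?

First remove the unreachable states {1,3,4}; 3 states remain.
Initial partition by acceptance: {2} | {0,5}.
On input p, block {0,5} splits into {0} and {5}.
The partition is now stable with 3 blocks: {2} | {0} | {5}.
The equivalence class containing 0 is {0}, of size 1.

1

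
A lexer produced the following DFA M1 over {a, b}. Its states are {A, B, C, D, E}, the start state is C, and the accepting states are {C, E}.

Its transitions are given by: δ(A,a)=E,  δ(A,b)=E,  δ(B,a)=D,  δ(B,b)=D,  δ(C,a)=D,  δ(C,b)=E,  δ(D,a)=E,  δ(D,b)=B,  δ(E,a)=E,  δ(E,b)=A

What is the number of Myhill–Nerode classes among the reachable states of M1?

5

P0 = {C,E} | {A,B,D}.
Split {C,E} by δ(·,a) → {C} and {E}.
On input a, block {A,B,D} splits into {A,D} and {B}.
On input b, block {A,D} splits into {A} and {D}.
No further refinement is possible. Final partition (5 blocks): {C} | {A} | {E} | {B} | {D}.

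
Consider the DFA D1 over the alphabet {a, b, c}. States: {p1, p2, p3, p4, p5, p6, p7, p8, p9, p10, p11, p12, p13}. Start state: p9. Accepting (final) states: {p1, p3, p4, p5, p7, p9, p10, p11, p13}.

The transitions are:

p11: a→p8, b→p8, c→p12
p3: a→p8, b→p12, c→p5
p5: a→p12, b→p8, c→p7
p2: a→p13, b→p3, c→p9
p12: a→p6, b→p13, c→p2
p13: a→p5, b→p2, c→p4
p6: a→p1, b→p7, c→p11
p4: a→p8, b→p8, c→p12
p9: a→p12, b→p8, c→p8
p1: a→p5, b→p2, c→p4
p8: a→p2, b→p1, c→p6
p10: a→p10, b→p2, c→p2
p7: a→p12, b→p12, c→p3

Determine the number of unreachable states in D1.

No path from p9 leads to p10; the other 12 states are all reachable.

1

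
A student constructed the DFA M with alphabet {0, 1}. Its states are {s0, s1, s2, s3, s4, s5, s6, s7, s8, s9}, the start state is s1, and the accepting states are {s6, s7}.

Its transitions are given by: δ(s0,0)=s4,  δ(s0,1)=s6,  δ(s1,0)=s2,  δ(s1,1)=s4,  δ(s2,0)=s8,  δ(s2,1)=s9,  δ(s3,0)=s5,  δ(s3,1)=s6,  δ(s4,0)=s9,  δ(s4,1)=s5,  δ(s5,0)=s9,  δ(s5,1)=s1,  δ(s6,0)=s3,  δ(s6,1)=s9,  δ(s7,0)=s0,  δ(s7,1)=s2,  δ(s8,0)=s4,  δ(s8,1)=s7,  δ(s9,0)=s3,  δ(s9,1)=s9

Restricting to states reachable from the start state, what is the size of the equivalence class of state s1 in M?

3

Initial partition by acceptance: {s6,s7} | {s0,s1,s2,s3,s4,s5,s8,s9}.
Refine {s0,s1,s2,s3,s4,s5,s8,s9} on symbol 1: members go to different blocks, giving {s1,s2,s4,s5,s9} and {s0,s3,s8}.
Split {s1,s2,s4,s5,s9} by δ(·,0) → {s1,s4,s5} and {s2,s9}.
The partition is now stable with 4 blocks: {s6,s7} | {s1,s4,s5} | {s0,s3,s8} | {s2,s9}.
State s1 belongs to the block {s1,s4,s5}, which has 3 states.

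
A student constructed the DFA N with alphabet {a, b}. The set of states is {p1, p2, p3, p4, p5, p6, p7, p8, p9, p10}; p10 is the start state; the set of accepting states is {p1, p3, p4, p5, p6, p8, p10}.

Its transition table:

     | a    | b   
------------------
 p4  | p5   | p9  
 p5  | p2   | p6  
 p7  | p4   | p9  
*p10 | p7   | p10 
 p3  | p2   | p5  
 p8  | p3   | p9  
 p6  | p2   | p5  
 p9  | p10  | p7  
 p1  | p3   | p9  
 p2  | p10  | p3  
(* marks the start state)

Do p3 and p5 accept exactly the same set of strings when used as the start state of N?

Yes

States {p1,p8} cannot be reached from the start state, so discard them.
P0 = {p3,p4,p5,p6,p10} | {p2,p7,p9}.
Split {p3,p4,p5,p6,p10} by δ(·,a) → {p3,p5,p6,p10} and {p4}.
Split {p2,p7,p9} by δ(·,a) → {p2,p9} and {p7}.
Refine {p3,p5,p6,p10} on symbol a: members go to different blocks, giving {p3,p5,p6} and {p10}.
On input b, block {p2,p9} splits into {p2} and {p9}.
Stable partition: {p3,p5,p6} | {p2} | {p4} | {p7} | {p10} | {p9} — 6 equivalence classes.
p3 and p5 lie in the same block of the stable partition, so they are equivalent — no string distinguishes them.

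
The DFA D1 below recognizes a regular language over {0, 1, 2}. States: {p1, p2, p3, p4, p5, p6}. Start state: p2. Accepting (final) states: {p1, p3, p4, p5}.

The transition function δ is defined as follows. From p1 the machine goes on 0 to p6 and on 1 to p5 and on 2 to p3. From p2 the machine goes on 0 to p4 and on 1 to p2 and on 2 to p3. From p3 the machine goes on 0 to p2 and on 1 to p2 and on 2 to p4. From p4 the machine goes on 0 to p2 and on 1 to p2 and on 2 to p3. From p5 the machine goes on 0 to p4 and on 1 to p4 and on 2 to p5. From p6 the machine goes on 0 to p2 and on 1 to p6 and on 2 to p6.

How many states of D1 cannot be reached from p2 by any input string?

3

BFS from p2 reaches {p2, p3, p4}; the 3 state(s) p1, p5, p6 are never visited.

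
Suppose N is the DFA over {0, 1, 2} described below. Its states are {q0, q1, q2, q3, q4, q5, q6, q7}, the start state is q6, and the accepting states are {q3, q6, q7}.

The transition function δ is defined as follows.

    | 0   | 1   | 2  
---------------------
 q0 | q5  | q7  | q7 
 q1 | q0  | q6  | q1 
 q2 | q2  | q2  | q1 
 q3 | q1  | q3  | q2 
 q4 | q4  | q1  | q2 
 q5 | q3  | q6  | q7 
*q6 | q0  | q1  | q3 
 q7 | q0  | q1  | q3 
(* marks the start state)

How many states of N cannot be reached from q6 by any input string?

No path from q6 leads to q4; the other 7 states are all reachable.

1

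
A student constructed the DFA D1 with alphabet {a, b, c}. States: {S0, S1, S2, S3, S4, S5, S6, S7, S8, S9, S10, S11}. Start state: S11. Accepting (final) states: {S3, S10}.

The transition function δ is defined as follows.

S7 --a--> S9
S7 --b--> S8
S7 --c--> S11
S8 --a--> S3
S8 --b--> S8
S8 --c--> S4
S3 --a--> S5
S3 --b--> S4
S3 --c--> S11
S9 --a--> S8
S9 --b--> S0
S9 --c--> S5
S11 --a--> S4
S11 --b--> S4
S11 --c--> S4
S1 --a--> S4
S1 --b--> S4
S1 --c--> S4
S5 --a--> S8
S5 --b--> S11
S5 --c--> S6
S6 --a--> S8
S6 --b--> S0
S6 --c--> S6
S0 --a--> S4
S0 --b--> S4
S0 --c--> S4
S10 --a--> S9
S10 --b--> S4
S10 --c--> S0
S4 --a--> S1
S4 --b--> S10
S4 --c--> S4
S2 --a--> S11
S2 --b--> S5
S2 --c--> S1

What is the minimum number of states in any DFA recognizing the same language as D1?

5

First remove the unreachable states {S2,S7}; 10 states remain.
P0 = {S3,S10} | {S0,S1,S4,S5,S6,S8,S9,S11}.
On input a, block {S0,S1,S4,S5,S6,S8,S9,S11} splits into {S0,S1,S4,S5,S6,S9,S11} and {S8}.
Split {S0,S1,S4,S5,S6,S9,S11} by δ(·,a) → {S0,S1,S4,S11} and {S5,S6,S9}.
On input b, block {S0,S1,S4,S11} splits into {S0,S1,S11} and {S4}.
Stable partition: {S3,S10} | {S0,S1,S11} | {S8} | {S5,S6,S9} | {S4} — 5 equivalence classes.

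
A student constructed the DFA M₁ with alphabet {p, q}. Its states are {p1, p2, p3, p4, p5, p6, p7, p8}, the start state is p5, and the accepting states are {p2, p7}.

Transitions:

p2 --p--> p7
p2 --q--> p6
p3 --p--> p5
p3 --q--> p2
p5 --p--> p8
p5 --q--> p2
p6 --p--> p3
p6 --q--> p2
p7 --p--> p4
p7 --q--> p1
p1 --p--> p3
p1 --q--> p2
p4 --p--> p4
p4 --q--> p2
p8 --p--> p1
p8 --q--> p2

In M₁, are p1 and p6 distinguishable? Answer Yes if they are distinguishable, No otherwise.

Every state is reachable, so we keep all 8.
Start with accepting vs non-accepting: {p2,p7} | {p1,p3,p4,p5,p6,p8}.
Refine {p2,p7} on symbol p: members go to different blocks, giving {p2} and {p7}.
Stable partition: {p2} | {p1,p3,p4,p5,p6,p8} | {p7} — 3 equivalence classes.
p1 and p6 lie in the same block of the stable partition, so they are equivalent — no string distinguishes them.

No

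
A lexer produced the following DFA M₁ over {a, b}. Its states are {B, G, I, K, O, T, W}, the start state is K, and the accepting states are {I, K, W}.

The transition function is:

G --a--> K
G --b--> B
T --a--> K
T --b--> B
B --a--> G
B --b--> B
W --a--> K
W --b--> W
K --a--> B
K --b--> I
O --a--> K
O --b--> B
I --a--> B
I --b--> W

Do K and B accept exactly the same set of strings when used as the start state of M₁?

No

States {O,T} cannot be reached from the start state, so discard them.
Start with accepting vs non-accepting: {I,K,W} | {B,G}.
Split {I,K,W} by δ(·,a) → {I,K} and {W}.
On input b, block {I,K} splits into {K} and {I}.
On input a, block {B,G} splits into {B} and {G}.
No further refinement is possible. Final partition (5 blocks): {K} | {B} | {W} | {I} | {G}.
K and B end up in different blocks, so they are distinguishable. For instance, the string 'ε' is accepted from only K.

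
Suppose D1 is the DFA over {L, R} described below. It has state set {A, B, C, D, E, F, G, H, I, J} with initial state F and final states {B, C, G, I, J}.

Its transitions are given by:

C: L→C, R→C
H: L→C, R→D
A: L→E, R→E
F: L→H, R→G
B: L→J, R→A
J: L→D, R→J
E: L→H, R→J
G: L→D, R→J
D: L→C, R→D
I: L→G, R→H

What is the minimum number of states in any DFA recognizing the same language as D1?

First remove the unreachable states {A,B,E,I}; 6 states remain.
Start with accepting vs non-accepting: {C,G,J} | {D,F,H}.
Refine {C,G,J} on symbol L: members go to different blocks, giving {G,J} and {C}.
Refine {D,F,H} on symbol L: members go to different blocks, giving {D,H} and {F}.
No further refinement is possible. Final partition (4 blocks): {G,J} | {D,H} | {C} | {F}.

4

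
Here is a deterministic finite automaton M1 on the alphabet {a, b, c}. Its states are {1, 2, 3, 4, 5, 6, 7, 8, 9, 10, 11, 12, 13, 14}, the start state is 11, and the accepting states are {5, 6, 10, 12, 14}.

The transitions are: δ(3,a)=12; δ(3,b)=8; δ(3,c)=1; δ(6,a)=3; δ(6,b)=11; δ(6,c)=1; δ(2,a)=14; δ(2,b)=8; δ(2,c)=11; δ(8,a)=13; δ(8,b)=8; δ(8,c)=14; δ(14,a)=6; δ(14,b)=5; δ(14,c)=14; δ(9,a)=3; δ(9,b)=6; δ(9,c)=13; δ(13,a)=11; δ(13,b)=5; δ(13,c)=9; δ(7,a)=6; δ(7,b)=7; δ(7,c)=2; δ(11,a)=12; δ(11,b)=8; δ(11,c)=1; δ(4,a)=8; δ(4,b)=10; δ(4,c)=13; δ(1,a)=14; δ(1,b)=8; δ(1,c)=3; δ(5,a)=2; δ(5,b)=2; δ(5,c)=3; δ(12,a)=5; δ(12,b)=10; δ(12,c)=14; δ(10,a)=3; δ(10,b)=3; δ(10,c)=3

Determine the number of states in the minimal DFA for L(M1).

States {4,7} cannot be reached from the start state, so discard them.
P0 = {5,6,10,12,14} | {1,2,3,8,9,11,13}.
On input a, block {5,6,10,12,14} splits into {5,6,10} and {12,14}.
Refine {1,2,3,8,9,11,13} on symbol a: members go to different blocks, giving {1,2,3,11} and {8,9,13}.
Split {8,9,13} by δ(·,a) → {9,13} and {8}.
Stable partition: {5,6,10} | {1,2,3,11} | {12,14} | {9,13} | {8} — 5 equivalence classes.

5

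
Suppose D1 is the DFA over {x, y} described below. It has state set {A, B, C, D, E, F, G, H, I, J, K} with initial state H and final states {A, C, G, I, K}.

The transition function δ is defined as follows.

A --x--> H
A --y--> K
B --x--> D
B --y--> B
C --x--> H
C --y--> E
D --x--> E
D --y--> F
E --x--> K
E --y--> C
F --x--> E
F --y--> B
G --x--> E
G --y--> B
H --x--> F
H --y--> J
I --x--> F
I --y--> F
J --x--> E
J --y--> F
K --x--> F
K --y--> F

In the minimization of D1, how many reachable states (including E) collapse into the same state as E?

1

States {A,G,I} cannot be reached from the start state, so discard them.
Start with accepting vs non-accepting: {C,K} | {B,D,E,F,H,J}.
On input x, block {B,D,E,F,H,J} splits into {B,D,F,H,J} and {E}.
Split {C,K} by δ(·,y) → {C} and {K}.
Split {B,D,F,H,J} by δ(·,x) → {D,F,J} and {B,H}.
On input y, block {D,F,J} splits into {D,J} and {F}.
On input x, block {B,H} splits into {B} and {H}.
The partition is now stable with 7 blocks: {C} | {D,J} | {E} | {K} | {B} | {F} | {H}.
State E belongs to the block {E}, which has 1 states.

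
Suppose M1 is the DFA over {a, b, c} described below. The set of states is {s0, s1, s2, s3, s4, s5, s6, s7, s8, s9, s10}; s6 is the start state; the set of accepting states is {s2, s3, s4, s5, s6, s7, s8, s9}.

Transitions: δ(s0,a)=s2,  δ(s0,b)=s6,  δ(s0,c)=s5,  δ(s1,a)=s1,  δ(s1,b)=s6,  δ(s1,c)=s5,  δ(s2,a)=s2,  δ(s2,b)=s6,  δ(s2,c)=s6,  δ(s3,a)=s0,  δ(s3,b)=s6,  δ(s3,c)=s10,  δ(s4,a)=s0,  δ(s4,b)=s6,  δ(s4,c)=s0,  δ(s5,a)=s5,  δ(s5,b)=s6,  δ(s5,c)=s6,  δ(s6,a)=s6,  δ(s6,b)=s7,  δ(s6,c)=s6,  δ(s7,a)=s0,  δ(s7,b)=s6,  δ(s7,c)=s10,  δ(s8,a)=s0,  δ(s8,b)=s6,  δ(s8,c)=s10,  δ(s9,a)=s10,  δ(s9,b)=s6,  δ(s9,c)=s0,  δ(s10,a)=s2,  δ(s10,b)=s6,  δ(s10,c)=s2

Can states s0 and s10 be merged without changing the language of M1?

States {s1,s3,s4,s8,s9} cannot be reached from the start state, so discard them.
Initial partition by acceptance: {s2,s5,s6,s7} | {s0,s10}.
Refine {s2,s5,s6,s7} on symbol a: members go to different blocks, giving {s2,s5,s6} and {s7}.
Refine {s2,s5,s6} on symbol b: members go to different blocks, giving {s2,s5} and {s6}.
The partition is now stable with 4 blocks: {s2,s5} | {s0,s10} | {s7} | {s6}.
s0 and s10 lie in the same block of the stable partition, so they are equivalent — no string distinguishes them.

Yes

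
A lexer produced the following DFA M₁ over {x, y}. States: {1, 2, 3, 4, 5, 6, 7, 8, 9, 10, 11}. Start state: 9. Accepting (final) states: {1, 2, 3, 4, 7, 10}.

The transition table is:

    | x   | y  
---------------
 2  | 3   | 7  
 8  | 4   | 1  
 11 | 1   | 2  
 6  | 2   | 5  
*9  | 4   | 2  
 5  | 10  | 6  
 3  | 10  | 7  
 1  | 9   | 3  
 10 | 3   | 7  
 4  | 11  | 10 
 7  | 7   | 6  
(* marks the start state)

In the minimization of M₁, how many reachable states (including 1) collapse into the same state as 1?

2

First remove the unreachable states {8}; 10 states remain.
Start with accepting vs non-accepting: {1,2,3,4,7,10} | {5,6,9,11}.
On input x, block {1,2,3,4,7,10} splits into {2,3,7,10} and {1,4}.
Split {2,3,7,10} by δ(·,y) → {2,3,10} and {7}.
Split {5,6,9,11} by δ(·,x) → {5,6} and {9,11}.
Stable partition: {2,3,10} | {5,6} | {1,4} | {7} | {9,11} — 5 equivalence classes.
State 1 belongs to the block {1,4}, which has 2 states.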